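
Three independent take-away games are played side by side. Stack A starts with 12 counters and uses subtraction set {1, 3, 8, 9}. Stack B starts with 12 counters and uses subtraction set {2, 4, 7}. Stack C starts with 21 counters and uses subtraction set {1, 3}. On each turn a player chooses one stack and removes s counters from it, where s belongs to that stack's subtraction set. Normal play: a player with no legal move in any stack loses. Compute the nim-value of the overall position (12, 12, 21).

3

Stack A, S = {1, 3, 8, 9}:
n :  0  1  2  3  4  5  6  7  8  9 10 11 12
G :  0  1  0  1  0  1  0  1  2  3  2  3  2
G_A(12) = 2.
Stack B, S = {2, 4, 7}:
n :  0  1  2  3  4  5  6  7  8  9 10 11 12
G :  0  0  1  1  2  2  0  3  1  0  2  1  0
G_B(12) = 0.
Stack C, S = {1, 3}:
n :  0  1  2  3  4  5  6  7  8  9 10 11 12 13 14 15 16 17 18 19 20 21
G :  0  1  0  1  0  1  0  1  0  1  0  1  0  1  0  1  0  1  0  1  0  1
G_C(21) = 1.
Combined Grundy value = 2 ⊕ 0 ⊕ 1 = 3.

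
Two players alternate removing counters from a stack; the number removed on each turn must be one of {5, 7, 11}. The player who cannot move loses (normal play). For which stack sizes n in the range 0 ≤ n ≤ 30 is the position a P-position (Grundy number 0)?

0, 1, 2, 3, 4, 16, 17, 18, 19, 20

n :  0  1  2  3  4  5  6  7  8  9 10 11 12 13 14 15 16 17 18 19 20 21 22 23 24 25 26 27 28 29 30
G :  0  0  0  0  0  1  1  1  1  1  2  2  2  2  2  3  0  0  0  0  0  1  1  1  1  1  2  2  2  2  2
P-positions are exactly the n with G(n) = 0.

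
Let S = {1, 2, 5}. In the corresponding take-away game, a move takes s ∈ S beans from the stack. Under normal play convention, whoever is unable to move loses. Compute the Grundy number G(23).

n :  0  1  2  3  4  5  6  7  8  9 10 11 12 13 14 15 16 17 18 19 20 21 22 23
G :  0  1  2  0  1  2  0  1  2  0  1  2  0  1  2  0  1  2  0  1  2  0  1  2

2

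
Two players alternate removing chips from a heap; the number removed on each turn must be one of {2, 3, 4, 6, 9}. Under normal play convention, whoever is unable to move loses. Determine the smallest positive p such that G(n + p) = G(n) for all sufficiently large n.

5

G(0) = 0
G(1) = mex{} = 0
G(2) = mex{0} = 1
G(3) = mex{0,0} = 1
G(4) = mex{1,0,0} = 2
G(5) = mex{1,1,0} = 2
G(6) = mex{2,1,1,0} = 3
G(7) = mex{2,2,1,0} = 3
G(8) = mex{3,2,2,1} = 0
G(9) = mex{3,3,2,1,0} = 4
G(10) = mex{0,3,3,2,0} = 1
G(11) = mex{4,0,3,2,1} = 5
G(12) = mex{1,4,0,3,1} = 2
G(13) = mex{5,1,4,3,2} = 0
G(14) = mex{2,5,1,0,2} = 3
G(15) = mex{0,2,5,4,3} = 1
G(16) = mex{3,0,2,1,3} = 4
G(17) = mex{1,3,0,5,0} = 2
G(18) = mex{4,1,3,2,4} = 0
G(19) = mex{2,4,1,0,1} = 3
G(20) = mex{0,2,4,3,5} = 1
G(21) = mex{3,0,2,1,2} = 4
G(22) = mex{1,3,0,4,0} = 2
G(23) = mex{4,1,3,2,3} = 0
G(24) = mex{2,4,1,0,1} = 3
G(25) = mex{0,2,4,3,4} = 1
G(26) = mex{3,0,2,1,2} = 4
G(27) = mex{1,3,0,4,0} = 2
From n = 12 onward G(n+5) = G(n); since this holds over max(S) = 9 consecutive positions the period is 5 (pre-period 12).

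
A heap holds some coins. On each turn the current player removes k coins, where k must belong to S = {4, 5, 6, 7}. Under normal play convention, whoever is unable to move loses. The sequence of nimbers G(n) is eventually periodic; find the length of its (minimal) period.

11

n :  0  1  2  3  4  5  6  7  8  9 10 11 12 13 14 15 16 17 18 19 20 21 22 23
G :  0  0  0  0  1  1  1  1  2  2  2  0  0  0  0  1  1  1  1  2  2  2  0  0
G(n+11) = G(n) holds for n = 0,…,6 (a full window of length max(S) = 7), so the sequence is purely periodic with period 11.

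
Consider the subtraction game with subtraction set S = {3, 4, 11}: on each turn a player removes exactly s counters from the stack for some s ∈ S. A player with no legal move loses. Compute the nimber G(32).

1

n :  0  1  2  3  4  5  6  7  8  9 10 11 12 13 14 15 16 17 18 19 20 21 22 23 24 25 26 27 28 29 30 31 32
G :  0  0  0  1  1  1  2  0  0  0  1  1  1  2  0  0  0  1  1  1  2  0  0  0  1  1  1  2  0  0  0  1  1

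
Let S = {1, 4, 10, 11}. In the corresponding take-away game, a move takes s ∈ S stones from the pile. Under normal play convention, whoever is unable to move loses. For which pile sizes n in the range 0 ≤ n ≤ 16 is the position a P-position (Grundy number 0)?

0, 2, 5, 7, 14

G(0) = 0
G(1) = mex{0} = 1
G(2) = mex{1} = 0
G(3) = mex{0} = 1
G(4) = mex{1,0} = 2
G(5) = mex{2,1} = 0
G(6) = mex{0,0} = 1
G(7) = mex{1,1} = 0
G(8) = mex{0,2} = 1
G(9) = mex{1,0} = 2
G(10) = mex{2,1,0} = 3
G(11) = mex{3,0,1,0} = 2
G(12) = mex{2,1,0,1} = 3
G(13) = mex{3,2,1,0} = 4
G(14) = mex{4,3,2,1} = 0
G(15) = mex{0,2,0,2} = 1
G(16) = mex{1,3,1,0} = 2
P-positions are exactly the n with G(n) = 0.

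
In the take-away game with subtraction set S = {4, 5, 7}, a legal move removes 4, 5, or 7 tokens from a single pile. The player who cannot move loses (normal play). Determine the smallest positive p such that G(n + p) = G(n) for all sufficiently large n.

G(0) = 0
G(1) = mex{} = 0
G(2) = mex{} = 0
G(3) = mex{} = 0
G(4) = mex{0} = 1
G(5) = mex{0,0} = 1
G(6) = mex{0,0} = 1
G(7) = mex{0,0,0} = 1
G(8) = mex{1,0,0} = 2
G(9) = mex{1,1,0} = 2
G(10) = mex{1,1,0} = 2
G(11) = mex{1,1,1} = 0
G(12) = mex{2,1,1} = 0
G(13) = mex{2,2,1} = 0
G(14) = mex{2,2,1} = 0
G(15) = mex{0,2,2} = 1
G(16) = mex{0,0,2} = 1
G(17) = mex{0,0,2} = 1
G(18) = mex{0,0,0} = 1
G(19) = mex{1,0,0} = 2
G(20) = mex{1,1,0} = 2
G(21) = mex{1,1,0} = 2
G(22) = mex{1,1,1} = 0
G(23) = mex{2,1,1} = 0
G(n+11) = G(n) holds for n = 0,…,6 (a full window of length max(S) = 7), so the sequence is purely periodic with period 11.

11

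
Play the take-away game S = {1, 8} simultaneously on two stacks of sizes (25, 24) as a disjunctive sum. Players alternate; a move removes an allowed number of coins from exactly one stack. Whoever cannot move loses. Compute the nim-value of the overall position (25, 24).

All stacks use S = {1, 8}:
G(0) = 0
G(1) = mex{0} = 1
G(2) = mex{1} = 0
G(3) = mex{0} = 1
G(4) = mex{1} = 0
G(5) = mex{0} = 1
G(6) = mex{1} = 0
G(7) = mex{0} = 1
G(8) = mex{1,0} = 2
G(9) = mex{2,1} = 0
G(10) = mex{0,0} = 1
G(11) = mex{1,1} = 0
G(12) = mex{0,0} = 1
G(13) = mex{1,1} = 0
G(14) = mex{0,0} = 1
G(15) = mex{1,1} = 0
G(16) = mex{0,2} = 1
G(17) = mex{1,0} = 2
G(18) = mex{2,1} = 0
G(19) = mex{0,0} = 1
G(20) = mex{1,1} = 0
G(21) = mex{0,0} = 1
G(22) = mex{1,1} = 0
G(23) = mex{0,0} = 1
G(24) = mex{1,1} = 0
G(25) = mex{0,2} = 1
Stack A: G(25) = 1.
Stack B: G(24) = 0.
Combined Grundy value = 1 ⊕ 0 = 1.

1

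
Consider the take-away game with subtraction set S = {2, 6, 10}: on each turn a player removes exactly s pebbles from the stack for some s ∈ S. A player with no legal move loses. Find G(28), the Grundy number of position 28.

n :  0  1  2  3  4  5  6  7  8  9 10 11 12 13 14 15 16 17 18 19 20 21 22 23 24 25 26 27 28
G :  0  0  1  1  0  0  1  1  0  0  1  1  0  0  1  1  0  0  1  1  0  0  1  1  0  0  1  1  0

0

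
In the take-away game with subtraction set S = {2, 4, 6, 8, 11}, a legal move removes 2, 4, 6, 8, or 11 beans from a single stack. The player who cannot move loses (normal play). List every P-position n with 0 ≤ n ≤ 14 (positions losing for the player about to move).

0, 1, 10, 13

n :  0  1  2  3  4  5  6  7  8  9 10 11 12 13 14
G :  0  0  1  1  2  2  3  3  4  4  0  5  1  0  2
P-positions are exactly the n with G(n) = 0.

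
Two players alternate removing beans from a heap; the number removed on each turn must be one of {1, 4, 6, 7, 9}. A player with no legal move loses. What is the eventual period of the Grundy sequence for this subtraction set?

13

n :  0  1  2  3  4  5  6  7  8  9 10 11 12 13 14 15 16 17 18 19 20 21 22 23 24 25 26 27
G :  0  1  0  1  2  0  1  2  3  2  0  1  2  0  1  0  1  2  0  1  2  3  2  0  1  2  0  1
G(n+13) = G(n) holds for n = 0,…,8 (a full window of length max(S) = 9), so the sequence is purely periodic with period 13.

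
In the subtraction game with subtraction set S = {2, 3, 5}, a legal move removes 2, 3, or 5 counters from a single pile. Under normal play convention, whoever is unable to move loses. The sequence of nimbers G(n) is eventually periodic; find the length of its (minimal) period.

7

G(0) = 0
G(1) = mex{} = 0
G(2) = mex{0} = 1
G(3) = mex{0,0} = 1
G(4) = mex{1,0} = 2
G(5) = mex{1,1,0} = 2
G(6) = mex{2,1,0} = 3
G(7) = mex{2,2,1} = 0
G(8) = mex{3,2,1} = 0
G(9) = mex{0,3,2} = 1
G(10) = mex{0,0,2} = 1
G(11) = mex{1,0,3} = 2
G(12) = mex{1,1,0} = 2
G(13) = mex{2,1,0} = 3
G(14) = mex{2,2,1} = 0
G(15) = mex{3,2,1} = 0
G(n+7) = G(n) holds for n = 0,…,4 (a full window of length max(S) = 5), so the sequence is purely periodic with period 7.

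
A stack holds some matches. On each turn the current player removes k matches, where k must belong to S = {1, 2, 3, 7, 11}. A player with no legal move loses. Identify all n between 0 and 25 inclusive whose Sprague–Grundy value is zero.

n :  0  1  2  3  4  5  6  7  8  9 10 11 12 13 14 15 16 17 18 19 20 21 22 23 24 25
G :  0  1  2  3  0  1  2  3  0  1  2  3  0  1  2  3  0  1  2  3  0  1  2  3  0  1
P-positions are exactly the n with G(n) = 0.

0, 4, 8, 12, 16, 20, 24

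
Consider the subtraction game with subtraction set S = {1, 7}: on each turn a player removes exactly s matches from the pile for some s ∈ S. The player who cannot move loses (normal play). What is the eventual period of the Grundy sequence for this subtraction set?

2

G(0) = 0
G(1) = mex{0} = 1
G(2) = mex{1} = 0
G(3) = mex{0} = 1
G(4) = mex{1} = 0
G(5) = mex{0} = 1
G(6) = mex{1} = 0
G(7) = mex{0,0} = 1
G(8) = mex{1,1} = 0
G(9) = mex{0,0} = 1
G(10) = mex{1,1} = 0
G(11) = mex{0,0} = 1
G(12) = mex{1,1} = 0
G(13) = mex{0,0} = 1
G(14) = mex{1,1} = 0
G(n+2) = G(n) holds for n = 0,…,6 (a full window of length max(S) = 7), so the sequence is purely periodic with period 2.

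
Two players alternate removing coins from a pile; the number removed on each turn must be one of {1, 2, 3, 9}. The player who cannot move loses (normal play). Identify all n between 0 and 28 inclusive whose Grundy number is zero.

0, 4, 8, 12, 16, 20, 24, 28

n :  0  1  2  3  4  5  6  7  8  9 10 11 12 13 14 15 16 17 18 19 20 21 22 23 24 25 26 27 28
G :  0  1  2  3  0  1  2  3  0  1  2  3  0  1  2  3  0  1  2  3  0  1  2  3  0  1  2  3  0
P-positions are exactly the n with G(n) = 0.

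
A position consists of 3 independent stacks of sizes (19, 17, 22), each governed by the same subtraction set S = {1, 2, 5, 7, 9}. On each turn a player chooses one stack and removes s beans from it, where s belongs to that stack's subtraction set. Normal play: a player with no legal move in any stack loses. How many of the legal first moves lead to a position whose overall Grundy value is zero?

0

All stacks use S = {1, 2, 5, 7, 9}:
G(0) = 0
G(1) = mex{0} = 1
G(2) = mex{1,0} = 2
G(3) = mex{2,1} = 0
G(4) = mex{0,2} = 1
G(5) = mex{1,0,0} = 2
G(6) = mex{2,1,1} = 0
G(7) = mex{0,2,2,0} = 1
G(8) = mex{1,0,0,1} = 2
G(9) = mex{2,1,1,2,0} = 3
G(10) = mex{3,2,2,0,1} = 4
G(11) = mex{4,3,0,1,2} = 5
G(12) = mex{5,4,1,2,0} = 3
G(13) = mex{3,5,2,0,1} = 4
G(14) = mex{4,3,3,1,2} = 0
G(15) = mex{0,4,4,2,0} = 1
G(16) = mex{1,0,5,3,1} = 2
G(17) = mex{2,1,3,4,2} = 0
G(18) = mex{0,2,4,5,3} = 1
G(19) = mex{1,0,0,3,4} = 2
G(20) = mex{2,1,1,4,5} = 0
G(21) = mex{0,2,2,0,3} = 1
G(22) = mex{1,0,0,1,4} = 2
Stack A: G(19) = 2.
Stack B: G(17) = 0.
Stack C: G(22) = 2.
Combined Grundy value = 2 ⊕ 0 ⊕ 2 = 0.
A winning move leaves total XOR = 0, i.e. changes one component's Grundy value g to g ⊕ X where X is the current total.
Stack A: target g' = 2⊕0 = 2, but every legal move changes the Grundy value (mex property), so 0 moves.
Stack B: target g' = 0⊕0 = 0, but every legal move changes the Grundy value (mex property), so 0 moves.
Stack C: target g' = 2⊕0 = 2, but every legal move changes the Grundy value (mex property), so 0 moves.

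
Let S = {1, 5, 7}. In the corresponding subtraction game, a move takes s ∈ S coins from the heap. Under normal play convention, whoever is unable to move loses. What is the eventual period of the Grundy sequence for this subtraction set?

2

G(0) = 0
G(1) = mex{0} = 1
G(2) = mex{1} = 0
G(3) = mex{0} = 1
G(4) = mex{1} = 0
G(5) = mex{0,0} = 1
G(6) = mex{1,1} = 0
G(7) = mex{0,0,0} = 1
G(8) = mex{1,1,1} = 0
G(9) = mex{0,0,0} = 1
G(10) = mex{1,1,1} = 0
G(11) = mex{0,0,0} = 1
G(12) = mex{1,1,1} = 0
G(13) = mex{0,0,0} = 1
G(14) = mex{1,1,1} = 0
G(n+2) = G(n) holds for n = 0,…,6 (a full window of length max(S) = 7), so the sequence is purely periodic with period 2.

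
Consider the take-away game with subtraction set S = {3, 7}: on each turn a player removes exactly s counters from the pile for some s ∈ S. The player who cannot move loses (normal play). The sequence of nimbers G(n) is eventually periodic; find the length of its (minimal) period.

G(0) = 0
G(1) = mex{} = 0
G(2) = mex{} = 0
G(3) = mex{0} = 1
G(4) = mex{0} = 1
G(5) = mex{0} = 1
G(6) = mex{1} = 0
G(7) = mex{1,0} = 2
G(8) = mex{1,0} = 2
G(9) = mex{0,0} = 1
G(10) = mex{2,1} = 0
G(11) = mex{2,1} = 0
G(12) = mex{1,1} = 0
G(13) = mex{0,0} = 1
G(14) = mex{0,2} = 1
G(15) = mex{0,2} = 1
G(16) = mex{1,1} = 0
G(17) = mex{1,0} = 2
G(18) = mex{1,0} = 2
G(19) = mex{0,0} = 1
G(20) = mex{2,1} = 0
G(21) = mex{2,1} = 0
G(n+10) = G(n) holds for n = 0,…,6 (a full window of length max(S) = 7), so the sequence is purely periodic with period 10.

10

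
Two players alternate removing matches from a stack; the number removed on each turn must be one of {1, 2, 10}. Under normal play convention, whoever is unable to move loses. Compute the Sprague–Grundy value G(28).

1

n :  0  1  2  3  4  5  6  7  8  9 10 11 12 13 14 15 16 17 18 19 20 21 22 23 24 25 26 27 28
G :  0  1  2  0  1  2  0  1  2  0  1  2  0  1  2  0  1  2  0  1  2  0  1  2  0  1  2  0  1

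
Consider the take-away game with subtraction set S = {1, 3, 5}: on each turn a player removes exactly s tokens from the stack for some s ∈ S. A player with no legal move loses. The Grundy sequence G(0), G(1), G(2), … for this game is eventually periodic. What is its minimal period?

n :  0  1  2  3  4  5  6  7  8  9 10 11 12 13 14
G :  0  1  0  1  0  1  0  1  0  1  0  1  0  1  0
G(n+2) = G(n) holds for n = 0,…,4 (a full window of length max(S) = 5), so the sequence is purely periodic with period 2.

2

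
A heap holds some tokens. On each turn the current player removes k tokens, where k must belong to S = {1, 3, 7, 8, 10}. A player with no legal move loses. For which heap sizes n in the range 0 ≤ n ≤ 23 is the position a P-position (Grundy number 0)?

n :  0  1  2  3  4  5  6  7  8  9 10 11 12 13 14 15 16 17 18 19 20 21 22 23
G :  0  1  0  1  0  1  0  1  2  3  2  3  2  3  2  0  1  0  1  0  1  0  1  2
P-positions are exactly the n with G(n) = 0.

0, 2, 4, 6, 15, 17, 19, 21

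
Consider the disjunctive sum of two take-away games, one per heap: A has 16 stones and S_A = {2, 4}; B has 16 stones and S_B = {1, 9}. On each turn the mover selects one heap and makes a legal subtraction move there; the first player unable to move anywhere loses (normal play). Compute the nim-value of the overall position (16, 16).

Heap A, S = {2, 4}:
n :  0  1  2  3  4  5  6  7  8  9 10 11 12 13 14 15 16
G :  0  0  1  1  2  2  0  0  1  1  2  2  0  0  1  1  2
G_A(16) = 2.
Heap B, S = {1, 9}:
n :  0  1  2  3  4  5  6  7  8  9 10 11 12 13 14 15 16
G :  0  1  0  1  0  1  0  1  0  1  0  1  0  1  0  1  0
G_B(16) = 0.
Combined Grundy value = 2 ⊕ 0 = 2.

2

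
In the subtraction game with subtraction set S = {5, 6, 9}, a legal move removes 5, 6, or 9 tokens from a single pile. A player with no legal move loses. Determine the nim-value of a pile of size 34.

1

G(0) = 0
G(1) = mex{} = 0
G(2) = mex{} = 0
G(3) = mex{} = 0
G(4) = mex{} = 0
G(5) = mex{0} = 1
G(6) = mex{0,0} = 1
G(7) = mex{0,0} = 1
G(8) = mex{0,0} = 1
G(9) = mex{0,0,0} = 1
G(10) = mex{1,0,0} = 2
G(11) = mex{1,1,0} = 2
G(12) = mex{1,1,0} = 2
G(13) = mex{1,1,0} = 2
G(14) = mex{1,1,1} = 0
G(15) = mex{2,1,1} = 0
G(16) = mex{2,2,1} = 0
G(17) = mex{2,2,1} = 0
G(18) = mex{2,2,1} = 0
G(19) = mex{0,2,2} = 1
G(20) = mex{0,0,2} = 1
G(21) = mex{0,0,2} = 1
G(22) = mex{0,0,2} = 1
G(23) = mex{0,0,0} = 1
G(24) = mex{1,0,0} = 2
G(25) = mex{1,1,0} = 2
G(26) = mex{1,1,0} = 2
G(27) = mex{1,1,0} = 2
G(28) = mex{1,1,1} = 0
G(29) = mex{2,1,1} = 0
G(30) = mex{2,2,1} = 0
G(31) = mex{2,2,1} = 0
G(32) = mex{2,2,1} = 0
G(33) = mex{0,2,2} = 1
G(34) = mex{0,0,2} = 1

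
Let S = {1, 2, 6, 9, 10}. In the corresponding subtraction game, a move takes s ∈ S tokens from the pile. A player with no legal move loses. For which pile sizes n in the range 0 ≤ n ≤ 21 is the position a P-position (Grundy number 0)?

0, 3, 7, 11, 14, 18

G(0) = 0
G(1) = mex{0} = 1
G(2) = mex{1,0} = 2
G(3) = mex{2,1} = 0
G(4) = mex{0,2} = 1
G(5) = mex{1,0} = 2
G(6) = mex{2,1,0} = 3
G(7) = mex{3,2,1} = 0
G(8) = mex{0,3,2} = 1
G(9) = mex{1,0,0,0} = 2
G(10) = mex{2,1,1,1,0} = 3
G(11) = mex{3,2,2,2,1} = 0
G(12) = mex{0,3,3,0,2} = 1
G(13) = mex{1,0,0,1,0} = 2
G(14) = mex{2,1,1,2,1} = 0
G(15) = mex{0,2,2,3,2} = 1
G(16) = mex{1,0,3,0,3} = 2
G(17) = mex{2,1,0,1,0} = 3
G(18) = mex{3,2,1,2,1} = 0
G(19) = mex{0,3,2,3,2} = 1
G(20) = mex{1,0,0,0,3} = 2
G(21) = mex{2,1,1,1,0} = 3
P-positions are exactly the n with G(n) = 0.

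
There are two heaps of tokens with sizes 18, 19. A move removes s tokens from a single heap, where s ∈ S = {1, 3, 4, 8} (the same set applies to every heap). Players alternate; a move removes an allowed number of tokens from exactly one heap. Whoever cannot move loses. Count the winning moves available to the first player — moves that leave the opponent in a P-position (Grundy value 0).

2

All heaps use S = {1, 3, 4, 8}:
n :  0  1  2  3  4  5  6  7  8  9 10 11 12 13 14 15 16 17 18 19
G :  0  1  0  1  2  3  2  0  1  0  1  2  3  2  0  1  0  1  2  3
Heap A: G(18) = 2.
Heap B: G(19) = 3.
Combined Grundy value = 2 ⊕ 3 = 1.
A winning move leaves total XOR = 0, i.e. changes one component's Grundy value g to g ⊕ X where X is the current total.
Heap A: need g' = 2⊕1 = 3. Options: 18−1→G=1, 18−3→G=1, 18−4→G=0, 18−8→G=1. Hits: 0.
Heap B: need g' = 3⊕1 = 2. Options: 19−1→G=2, 19−3→G=0, 19−4→G=1, 19−8→G=2. Hits: 2.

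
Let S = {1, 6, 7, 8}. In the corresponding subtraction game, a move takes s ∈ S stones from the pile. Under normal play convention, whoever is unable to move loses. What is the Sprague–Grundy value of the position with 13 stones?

n :  0  1  2  3  4  5  6  7  8  9 10 11 12 13
G :  0  1  0  1  0  1  2  3  2  3  2  3  4  0

0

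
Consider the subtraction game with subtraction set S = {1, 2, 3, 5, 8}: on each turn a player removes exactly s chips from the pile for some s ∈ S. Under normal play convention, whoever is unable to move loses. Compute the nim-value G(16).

2

n :  0  1  2  3  4  5  6  7  8  9 10 11 12 13 14 15 16
G :  0  1  2  3  0  1  2  3  4  5  0  1  2  3  0  1  2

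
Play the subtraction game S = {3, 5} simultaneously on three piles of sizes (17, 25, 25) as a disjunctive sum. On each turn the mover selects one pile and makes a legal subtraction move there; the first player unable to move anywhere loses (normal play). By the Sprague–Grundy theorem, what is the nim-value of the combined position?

All piles use S = {3, 5}:
n :  0  1  2  3  4  5  6  7  8  9 10 11 12 13 14 15 16 17 18 19 20 21 22 23 24 25
G :  0  0  0  1  1  1  2  2  0  0  0  1  1  1  2  2  0  0  0  1  1  1  2  2  0  0
Pile A: G(17) = 0.
Pile B: G(25) = 0.
Pile C: G(25) = 0.
Combined Grundy value = 0 ⊕ 0 ⊕ 0 = 0.

0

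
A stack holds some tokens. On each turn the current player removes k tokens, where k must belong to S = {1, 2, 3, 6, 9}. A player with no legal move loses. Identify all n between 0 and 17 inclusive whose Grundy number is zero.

G(0) = 0
G(1) = mex{0} = 1
G(2) = mex{1,0} = 2
G(3) = mex{2,1,0} = 3
G(4) = mex{3,2,1} = 0
G(5) = mex{0,3,2} = 1
G(6) = mex{1,0,3,0} = 2
G(7) = mex{2,1,0,1} = 3
G(8) = mex{3,2,1,2} = 0
G(9) = mex{0,3,2,3,0} = 1
G(10) = mex{1,0,3,0,1} = 2
G(11) = mex{2,1,0,1,2} = 3
G(12) = mex{3,2,1,2,3} = 0
G(13) = mex{0,3,2,3,0} = 1
G(14) = mex{1,0,3,0,1} = 2
G(15) = mex{2,1,0,1,2} = 3
G(16) = mex{3,2,1,2,3} = 0
G(17) = mex{0,3,2,3,0} = 1
P-positions are exactly the n with G(n) = 0.

0, 4, 8, 12, 16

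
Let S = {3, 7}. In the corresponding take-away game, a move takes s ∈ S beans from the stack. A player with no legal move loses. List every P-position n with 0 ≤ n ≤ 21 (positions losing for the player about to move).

0, 1, 2, 6, 10, 11, 12, 16, 20, 21

G(0) = 0
G(1) = mex{} = 0
G(2) = mex{} = 0
G(3) = mex{0} = 1
G(4) = mex{0} = 1
G(5) = mex{0} = 1
G(6) = mex{1} = 0
G(7) = mex{1,0} = 2
G(8) = mex{1,0} = 2
G(9) = mex{0,0} = 1
G(10) = mex{2,1} = 0
G(11) = mex{2,1} = 0
G(12) = mex{1,1} = 0
G(13) = mex{0,0} = 1
G(14) = mex{0,2} = 1
G(15) = mex{0,2} = 1
G(16) = mex{1,1} = 0
G(17) = mex{1,0} = 2
G(18) = mex{1,0} = 2
G(19) = mex{0,0} = 1
G(20) = mex{2,1} = 0
G(21) = mex{2,1} = 0
P-positions are exactly the n with G(n) = 0.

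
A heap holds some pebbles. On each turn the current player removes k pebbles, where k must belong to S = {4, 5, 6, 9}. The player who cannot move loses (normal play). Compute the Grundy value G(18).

1

G(0) = 0
G(1) = mex{} = 0
G(2) = mex{} = 0
G(3) = mex{} = 0
G(4) = mex{0} = 1
G(5) = mex{0,0} = 1
G(6) = mex{0,0,0} = 1
G(7) = mex{0,0,0} = 1
G(8) = mex{1,0,0} = 2
G(9) = mex{1,1,0,0} = 2
G(10) = mex{1,1,1,0} = 2
G(11) = mex{1,1,1,0} = 2
G(12) = mex{2,1,1,0} = 3
G(13) = mex{2,2,1,1} = 0
G(14) = mex{2,2,2,1} = 0
G(15) = mex{2,2,2,1} = 0
G(16) = mex{3,2,2,1} = 0
G(17) = mex{0,3,2,2} = 1
G(18) = mex{0,0,3,2} = 1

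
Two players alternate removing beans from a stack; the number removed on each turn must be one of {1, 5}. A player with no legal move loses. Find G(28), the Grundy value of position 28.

G(0) = 0
G(1) = mex{0} = 1
G(2) = mex{1} = 0
G(3) = mex{0} = 1
G(4) = mex{1} = 0
G(5) = mex{0,0} = 1
G(6) = mex{1,1} = 0
G(7) = mex{0,0} = 1
G(8) = mex{1,1} = 0
G(9) = mex{0,0} = 1
G(10) = mex{1,1} = 0
G(11) = mex{0,0} = 1
G(12) = mex{1,1} = 0
G(13) = mex{0,0} = 1
G(14) = mex{1,1} = 0
G(15) = mex{0,0} = 1
G(16) = mex{1,1} = 0
G(17) = mex{0,0} = 1
G(18) = mex{1,1} = 0
G(19) = mex{0,0} = 1
G(20) = mex{1,1} = 0
G(21) = mex{0,0} = 1
G(22) = mex{1,1} = 0
G(23) = mex{0,0} = 1
G(24) = mex{1,1} = 0
G(25) = mex{0,0} = 1
G(26) = mex{1,1} = 0
G(27) = mex{0,0} = 1
G(28) = mex{1,1} = 0

0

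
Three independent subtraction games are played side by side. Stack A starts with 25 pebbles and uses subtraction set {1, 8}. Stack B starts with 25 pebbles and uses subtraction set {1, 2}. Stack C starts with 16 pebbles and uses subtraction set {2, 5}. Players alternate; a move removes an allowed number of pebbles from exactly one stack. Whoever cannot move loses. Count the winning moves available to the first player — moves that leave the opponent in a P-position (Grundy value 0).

Stack A, S = {1, 8}:
G(0) = 0
G(1) = mex{0} = 1
G(2) = mex{1} = 0
G(3) = mex{0} = 1
G(4) = mex{1} = 0
G(5) = mex{0} = 1
G(6) = mex{1} = 0
G(7) = mex{0} = 1
G(8) = mex{1,0} = 2
G(9) = mex{2,1} = 0
G(10) = mex{0,0} = 1
G(11) = mex{1,1} = 0
G(12) = mex{0,0} = 1
G(13) = mex{1,1} = 0
G(14) = mex{0,0} = 1
G(15) = mex{1,1} = 0
G(16) = mex{0,2} = 1
G(17) = mex{1,0} = 2
G(18) = mex{2,1} = 0
G(19) = mex{0,0} = 1
G(20) = mex{1,1} = 0
G(21) = mex{0,0} = 1
G(22) = mex{1,1} = 0
G(23) = mex{0,0} = 1
G(24) = mex{1,1} = 0
G(25) = mex{0,2} = 1
G_A(25) = 1.
Stack B, S = {1, 2}:
G(0) = 0
G(1) = mex{0} = 1
G(2) = mex{1,0} = 2
G(3) = mex{2,1} = 0
G(4) = mex{0,2} = 1
G(5) = mex{1,0} = 2
G(6) = mex{2,1} = 0
G(7) = mex{0,2} = 1
G(8) = mex{1,0} = 2
G(9) = mex{2,1} = 0
G(10) = mex{0,2} = 1
G(11) = mex{1,0} = 2
G(12) = mex{2,1} = 0
G(13) = mex{0,2} = 1
G(14) = mex{1,0} = 2
G(15) = mex{2,1} = 0
G(16) = mex{0,2} = 1
G(17) = mex{1,0} = 2
G(18) = mex{2,1} = 0
G(19) = mex{0,2} = 1
G(20) = mex{1,0} = 2
G(21) = mex{2,1} = 0
G(22) = mex{0,2} = 1
G(23) = mex{1,0} = 2
G(24) = mex{2,1} = 0
G(25) = mex{0,2} = 1
G_B(25) = 1.
Stack C, S = {2, 5}:
G(0) = 0
G(1) = mex{} = 0
G(2) = mex{0} = 1
G(3) = mex{0} = 1
G(4) = mex{1} = 0
G(5) = mex{1,0} = 2
G(6) = mex{0,0} = 1
G(7) = mex{2,1} = 0
G(8) = mex{1,1} = 0
G(9) = mex{0,0} = 1
G(10) = mex{0,2} = 1
G(11) = mex{1,1} = 0
G(12) = mex{1,0} = 2
G(13) = mex{0,0} = 1
G(14) = mex{2,1} = 0
G(15) = mex{1,1} = 0
G(16) = mex{0,0} = 1
G_C(16) = 1.
Combined Grundy value = 1 ⊕ 1 ⊕ 1 = 1.
A winning move leaves total XOR = 0, i.e. changes one component's Grundy value g to g ⊕ X where X is the current total.
Stack A: need g' = 1⊕1 = 0. Options: 25−1→G=0, 25−8→G=2. Hits: 1.
Stack B: need g' = 1⊕1 = 0. Options: 25−1→G=0, 25−2→G=2. Hits: 1.
Stack C: need g' = 1⊕1 = 0. Options: 16−2→G=0, 16−5→G=0. Hits: 2.

4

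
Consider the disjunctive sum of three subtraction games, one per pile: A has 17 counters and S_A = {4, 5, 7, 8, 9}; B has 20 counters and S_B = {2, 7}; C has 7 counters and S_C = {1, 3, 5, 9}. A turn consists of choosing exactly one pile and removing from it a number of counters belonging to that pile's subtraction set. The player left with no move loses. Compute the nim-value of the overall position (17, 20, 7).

Pile A, S = {4, 5, 7, 8, 9}:
G(0) = 0
G(1) = mex{} = 0
G(2) = mex{} = 0
G(3) = mex{} = 0
G(4) = mex{0} = 1
G(5) = mex{0,0} = 1
G(6) = mex{0,0} = 1
G(7) = mex{0,0,0} = 1
G(8) = mex{1,0,0,0} = 2
G(9) = mex{1,1,0,0,0} = 2
G(10) = mex{1,1,0,0,0} = 2
G(11) = mex{1,1,1,0,0} = 2
G(12) = mex{2,1,1,1,0} = 3
G(13) = mex{2,2,1,1,1} = 0
G(14) = mex{2,2,1,1,1} = 0
G(15) = mex{2,2,2,1,1} = 0
G(16) = mex{3,2,2,2,1} = 0
G(17) = mex{0,3,2,2,2} = 1
G_A(17) = 1.
Pile B, S = {2, 7}:
n :  0  1  2  3  4  5  6  7  8  9 10 11 12 13 14 15 16 17 18 19 20
G :  0  0  1  1  0  0  1  1  2  0  0  1  1  0  0  1  1  2  0  0  1
G_B(20) = 1.
Pile C, S = {1, 3, 5, 9}:
n : 0 1 2 3 4 5 6 7
G : 0 1 0 1 0 1 0 1
G_C(7) = 1.
Combined Grundy value = 1 ⊕ 1 ⊕ 1 = 1.

1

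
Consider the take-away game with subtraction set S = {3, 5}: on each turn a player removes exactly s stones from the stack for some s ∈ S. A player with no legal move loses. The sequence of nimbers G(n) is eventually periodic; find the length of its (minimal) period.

G(0) = 0
G(1) = mex{} = 0
G(2) = mex{} = 0
G(3) = mex{0} = 1
G(4) = mex{0} = 1
G(5) = mex{0,0} = 1
G(6) = mex{1,0} = 2
G(7) = mex{1,0} = 2
G(8) = mex{1,1} = 0
G(9) = mex{2,1} = 0
G(10) = mex{2,1} = 0
G(11) = mex{0,2} = 1
G(12) = mex{0,2} = 1
G(13) = mex{0,0} = 1
G(14) = mex{1,0} = 2
G(15) = mex{1,0} = 2
G(16) = mex{1,1} = 0
G(17) = mex{2,1} = 0
G(n+8) = G(n) holds for n = 0,…,4 (a full window of length max(S) = 5), so the sequence is purely periodic with period 8.

8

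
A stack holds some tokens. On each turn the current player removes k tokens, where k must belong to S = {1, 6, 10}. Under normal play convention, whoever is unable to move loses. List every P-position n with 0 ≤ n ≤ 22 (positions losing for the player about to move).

0, 2, 4, 7, 9, 11, 16, 18, 20

G(0) = 0
G(1) = mex{0} = 1
G(2) = mex{1} = 0
G(3) = mex{0} = 1
G(4) = mex{1} = 0
G(5) = mex{0} = 1
G(6) = mex{1,0} = 2
G(7) = mex{2,1} = 0
G(8) = mex{0,0} = 1
G(9) = mex{1,1} = 0
G(10) = mex{0,0,0} = 1
G(11) = mex{1,1,1} = 0
G(12) = mex{0,2,0} = 1
G(13) = mex{1,0,1} = 2
G(14) = mex{2,1,0} = 3
G(15) = mex{3,0,1} = 2
G(16) = mex{2,1,2} = 0
G(17) = mex{0,0,0} = 1
G(18) = mex{1,1,1} = 0
G(19) = mex{0,2,0} = 1
G(20) = mex{1,3,1} = 0
G(21) = mex{0,2,0} = 1
G(22) = mex{1,0,1} = 2
P-positions are exactly the n with G(n) = 0.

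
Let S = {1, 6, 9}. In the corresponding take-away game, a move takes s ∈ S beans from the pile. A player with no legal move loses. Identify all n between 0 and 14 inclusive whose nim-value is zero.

G(0) = 0
G(1) = mex{0} = 1
G(2) = mex{1} = 0
G(3) = mex{0} = 1
G(4) = mex{1} = 0
G(5) = mex{0} = 1
G(6) = mex{1,0} = 2
G(7) = mex{2,1} = 0
G(8) = mex{0,0} = 1
G(9) = mex{1,1,0} = 2
G(10) = mex{2,0,1} = 3
G(11) = mex{3,1,0} = 2
G(12) = mex{2,2,1} = 0
G(13) = mex{0,0,0} = 1
G(14) = mex{1,1,1} = 0
P-positions are exactly the n with G(n) = 0.

0, 2, 4, 7, 12, 14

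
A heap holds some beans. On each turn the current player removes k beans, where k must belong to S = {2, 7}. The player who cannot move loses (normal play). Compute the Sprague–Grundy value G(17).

n :  0  1  2  3  4  5  6  7  8  9 10 11 12 13 14 15 16 17
G :  0  0  1  1  0  0  1  1  2  0  0  1  1  0  0  1  1  2

2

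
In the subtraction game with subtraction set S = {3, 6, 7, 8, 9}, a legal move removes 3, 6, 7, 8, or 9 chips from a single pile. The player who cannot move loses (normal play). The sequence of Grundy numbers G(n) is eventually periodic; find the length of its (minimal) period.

G(0) = 0
G(1) = mex{} = 0
G(2) = mex{} = 0
G(3) = mex{0} = 1
G(4) = mex{0} = 1
G(5) = mex{0} = 1
G(6) = mex{1,0} = 2
G(7) = mex{1,0,0} = 2
G(8) = mex{1,0,0,0} = 2
G(9) = mex{2,1,0,0,0} = 3
G(10) = mex{2,1,1,0,0} = 3
G(11) = mex{2,1,1,1,0} = 3
G(12) = mex{3,2,1,1,1} = 0
G(13) = mex{3,2,2,1,1} = 0
G(14) = mex{3,2,2,2,1} = 0
G(15) = mex{0,3,2,2,2} = 1
G(16) = mex{0,3,3,2,2} = 1
G(17) = mex{0,3,3,3,2} = 1
G(18) = mex{1,0,3,3,3} = 2
G(19) = mex{1,0,0,3,3} = 2
G(20) = mex{1,0,0,0,3} = 2
G(21) = mex{2,1,0,0,0} = 3
G(22) = mex{2,1,1,0,0} = 3
G(23) = mex{2,1,1,1,0} = 3
G(24) = mex{3,2,1,1,1} = 0
G(25) = mex{3,2,2,1,1} = 0
G(n+12) = G(n) holds for n = 0,…,8 (a full window of length max(S) = 9), so the sequence is purely periodic with period 12.

12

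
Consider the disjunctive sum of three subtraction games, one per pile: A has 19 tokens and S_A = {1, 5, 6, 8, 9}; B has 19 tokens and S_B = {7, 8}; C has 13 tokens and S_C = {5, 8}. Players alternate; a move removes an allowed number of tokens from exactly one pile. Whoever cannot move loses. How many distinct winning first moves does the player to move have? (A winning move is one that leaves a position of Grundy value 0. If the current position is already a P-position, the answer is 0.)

6

Pile A, S = {1, 5, 6, 8, 9}:
n :  0  1  2  3  4  5  6  7  8  9 10 11 12 13 14 15 16 17 18 19
G :  0  1  0  1  0  1  2  3  2  3  2  3  4  5  0  1  0  1  0  1
G_A(19) = 1.
Pile B, S = {7, 8}:
G(0) = 0
G(1) = mex{} = 0
G(2) = mex{} = 0
G(3) = mex{} = 0
G(4) = mex{} = 0
G(5) = mex{} = 0
G(6) = mex{} = 0
G(7) = mex{0} = 1
G(8) = mex{0,0} = 1
G(9) = mex{0,0} = 1
G(10) = mex{0,0} = 1
G(11) = mex{0,0} = 1
G(12) = mex{0,0} = 1
G(13) = mex{0,0} = 1
G(14) = mex{1,0} = 2
G(15) = mex{1,1} = 0
G(16) = mex{1,1} = 0
G(17) = mex{1,1} = 0
G(18) = mex{1,1} = 0
G(19) = mex{1,1} = 0
G_B(19) = 0.
Pile C, S = {5, 8}:
n :  0  1  2  3  4  5  6  7  8  9 10 11 12 13
G :  0  0  0  0  0  1  1  1  1  1  2  2  2  0
G_C(13) = 0.
Combined Grundy value = 1 ⊕ 0 ⊕ 0 = 1.
A winning move leaves total XOR = 0, i.e. changes one component's Grundy value g to g ⊕ X where X is the current total.
Pile A: need g' = 1⊕1 = 0. Options: 19−1→G=0, 19−5→G=0, 19−6→G=5, 19−8→G=3, 19−9→G=2. Hits: 2.
Pile B: need g' = 0⊕1 = 1. Options: 19−7→G=1, 19−8→G=1. Hits: 2.
Pile C: need g' = 0⊕1 = 1. Options: 13−5→G=1, 13−8→G=1. Hits: 2.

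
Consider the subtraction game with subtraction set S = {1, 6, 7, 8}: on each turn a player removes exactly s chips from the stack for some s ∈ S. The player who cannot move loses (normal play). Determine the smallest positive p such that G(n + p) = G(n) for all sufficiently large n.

n :  0  1  2  3  4  5  6  7  8  9 10 11 12 13 14 15 16 17 18 19 20 21 22 23 24 25 26 27
G :  0  1  0  1  0  1  2  3  2  3  2  3  4  0  1  0  1  0  1  2  3  2  3  2  3  4  0  1
G(n+13) = G(n) holds for n = 0,…,7 (a full window of length max(S) = 8), so the sequence is purely periodic with period 13.

13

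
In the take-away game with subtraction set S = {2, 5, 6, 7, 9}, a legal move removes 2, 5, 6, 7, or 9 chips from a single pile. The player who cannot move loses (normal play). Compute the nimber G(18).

G(0) = 0
G(1) = mex{} = 0
G(2) = mex{0} = 1
G(3) = mex{0} = 1
G(4) = mex{1} = 0
G(5) = mex{1,0} = 2
G(6) = mex{0,0,0} = 1
G(7) = mex{2,1,0,0} = 3
G(8) = mex{1,1,1,0} = 2
G(9) = mex{3,0,1,1,0} = 2
G(10) = mex{2,2,0,1,0} = 3
G(11) = mex{2,1,2,0,1} = 3
G(12) = mex{3,3,1,2,1} = 0
G(13) = mex{3,2,3,1,0} = 4
G(14) = mex{0,2,2,3,2} = 1
G(15) = mex{4,3,2,2,1} = 0
G(16) = mex{1,3,3,2,3} = 0
G(17) = mex{0,0,3,3,2} = 1
G(18) = mex{0,4,0,3,2} = 1

1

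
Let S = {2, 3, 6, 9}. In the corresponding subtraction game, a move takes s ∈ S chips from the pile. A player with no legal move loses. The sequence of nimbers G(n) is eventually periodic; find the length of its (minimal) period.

G(0) = 0
G(1) = mex{} = 0
G(2) = mex{0} = 1
G(3) = mex{0,0} = 1
G(4) = mex{1,0} = 2
G(5) = mex{1,1} = 0
G(6) = mex{2,1,0} = 3
G(7) = mex{0,2,0} = 1
G(8) = mex{3,0,1} = 2
G(9) = mex{1,3,1,0} = 2
G(10) = mex{2,1,2,0} = 3
G(11) = mex{2,2,0,1} = 3
G(12) = mex{3,2,3,1} = 0
G(13) = mex{3,3,1,2} = 0
G(14) = mex{0,3,2,0} = 1
G(15) = mex{0,0,2,3} = 1
G(16) = mex{1,0,3,1} = 2
G(17) = mex{1,1,3,2} = 0
G(18) = mex{2,1,0,2} = 3
G(19) = mex{0,2,0,3} = 1
G(20) = mex{3,0,1,3} = 2
G(21) = mex{1,3,1,0} = 2
G(22) = mex{2,1,2,0} = 3
G(23) = mex{2,2,0,1} = 3
G(24) = mex{3,2,3,1} = 0
G(25) = mex{3,3,1,2} = 0
G(n+12) = G(n) holds for n = 0,…,8 (a full window of length max(S) = 9), so the sequence is purely periodic with period 12.

12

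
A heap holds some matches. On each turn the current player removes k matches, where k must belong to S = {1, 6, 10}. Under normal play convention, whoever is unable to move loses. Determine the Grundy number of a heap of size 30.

n :  0  1  2  3  4  5  6  7  8  9 10 11 12 13 14 15 16 17 18 19 20 21 22 23 24 25 26 27 28 29 30
G :  0  1  0  1  0  1  2  0  1  0  1  0  1  2  3  2  0  1  0  1  0  1  2  0  1  0  1  0  1  2  3

3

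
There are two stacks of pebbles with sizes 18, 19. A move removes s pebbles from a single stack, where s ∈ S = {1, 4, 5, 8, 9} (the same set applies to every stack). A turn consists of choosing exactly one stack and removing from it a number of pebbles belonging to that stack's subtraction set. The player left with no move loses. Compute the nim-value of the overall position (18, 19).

1

All stacks use S = {1, 4, 5, 8, 9}:
n :  0  1  2  3  4  5  6  7  8  9 10 11 12 13 14 15 16 17 18 19
G :  0  1  0  1  2  3  2  3  4  5  4  5  0  1  0  1  2  3  2  3
Stack A: G(18) = 2.
Stack B: G(19) = 3.
Combined Grundy value = 2 ⊕ 3 = 1.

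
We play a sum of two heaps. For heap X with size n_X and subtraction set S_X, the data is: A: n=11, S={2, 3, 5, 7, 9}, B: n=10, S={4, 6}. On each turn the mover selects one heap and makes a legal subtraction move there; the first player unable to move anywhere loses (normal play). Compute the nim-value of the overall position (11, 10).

0

Heap A, S = {2, 3, 5, 7, 9}:
G(0) = 0
G(1) = mex{} = 0
G(2) = mex{0} = 1
G(3) = mex{0,0} = 1
G(4) = mex{1,0} = 2
G(5) = mex{1,1,0} = 2
G(6) = mex{2,1,0} = 3
G(7) = mex{2,2,1,0} = 3
G(8) = mex{3,2,1,0} = 4
G(9) = mex{3,3,2,1,0} = 4
G(10) = mex{4,3,2,1,0} = 5
G(11) = mex{4,4,3,2,1} = 0
G_A(11) = 0.
Heap B, S = {4, 6}:
G(0) = 0
G(1) = mex{} = 0
G(2) = mex{} = 0
G(3) = mex{} = 0
G(4) = mex{0} = 1
G(5) = mex{0} = 1
G(6) = mex{0,0} = 1
G(7) = mex{0,0} = 1
G(8) = mex{1,0} = 2
G(9) = mex{1,0} = 2
G(10) = mex{1,1} = 0
G_B(10) = 0.
Combined Grundy value = 0 ⊕ 0 = 0.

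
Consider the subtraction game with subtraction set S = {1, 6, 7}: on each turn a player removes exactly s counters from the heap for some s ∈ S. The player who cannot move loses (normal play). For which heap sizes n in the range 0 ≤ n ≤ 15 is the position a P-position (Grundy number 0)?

0, 2, 4, 12, 14

G(0) = 0
G(1) = mex{0} = 1
G(2) = mex{1} = 0
G(3) = mex{0} = 1
G(4) = mex{1} = 0
G(5) = mex{0} = 1
G(6) = mex{1,0} = 2
G(7) = mex{2,1,0} = 3
G(8) = mex{3,0,1} = 2
G(9) = mex{2,1,0} = 3
G(10) = mex{3,0,1} = 2
G(11) = mex{2,1,0} = 3
G(12) = mex{3,2,1} = 0
G(13) = mex{0,3,2} = 1
G(14) = mex{1,2,3} = 0
G(15) = mex{0,3,2} = 1
P-positions are exactly the n with G(n) = 0.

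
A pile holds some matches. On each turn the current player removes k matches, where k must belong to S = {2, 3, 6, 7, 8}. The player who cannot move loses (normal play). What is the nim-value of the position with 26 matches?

1

G(0) = 0
G(1) = mex{} = 0
G(2) = mex{0} = 1
G(3) = mex{0,0} = 1
G(4) = mex{1,0} = 2
G(5) = mex{1,1} = 0
G(6) = mex{2,1,0} = 3
G(7) = mex{0,2,0,0} = 1
G(8) = mex{3,0,1,0,0} = 2
G(9) = mex{1,3,1,1,0} = 2
G(10) = mex{2,1,2,1,1} = 0
G(11) = mex{2,2,0,2,1} = 3
G(12) = mex{0,2,3,0,2} = 1
G(13) = mex{3,0,1,3,0} = 2
G(14) = mex{1,3,2,1,3} = 0
G(15) = mex{2,1,2,2,1} = 0
G(16) = mex{0,2,0,2,2} = 1
G(17) = mex{0,0,3,0,2} = 1
G(18) = mex{1,0,1,3,0} = 2
G(19) = mex{1,1,2,1,3} = 0
G(20) = mex{2,1,0,2,1} = 3
G(21) = mex{0,2,0,0,2} = 1
G(22) = mex{3,0,1,0,0} = 2
G(23) = mex{1,3,1,1,0} = 2
G(24) = mex{2,1,2,1,1} = 0
G(25) = mex{2,2,0,2,1} = 3
G(26) = mex{0,2,3,0,2} = 1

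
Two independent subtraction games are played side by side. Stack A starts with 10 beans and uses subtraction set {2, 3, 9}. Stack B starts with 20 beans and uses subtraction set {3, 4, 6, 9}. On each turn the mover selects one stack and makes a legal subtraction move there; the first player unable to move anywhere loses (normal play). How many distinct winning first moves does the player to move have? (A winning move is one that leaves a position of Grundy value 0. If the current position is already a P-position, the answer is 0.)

0

Stack A, S = {2, 3, 9}:
G(0) = 0
G(1) = mex{} = 0
G(2) = mex{0} = 1
G(3) = mex{0,0} = 1
G(4) = mex{1,0} = 2
G(5) = mex{1,1} = 0
G(6) = mex{2,1} = 0
G(7) = mex{0,2} = 1
G(8) = mex{0,0} = 1
G(9) = mex{1,0,0} = 2
G(10) = mex{1,1,0} = 2
G_A(10) = 2.
Stack B, S = {3, 4, 6, 9}:
G(0) = 0
G(1) = mex{} = 0
G(2) = mex{} = 0
G(3) = mex{0} = 1
G(4) = mex{0,0} = 1
G(5) = mex{0,0} = 1
G(6) = mex{1,0,0} = 2
G(7) = mex{1,1,0} = 2
G(8) = mex{1,1,0} = 2
G(9) = mex{2,1,1,0} = 3
G(10) = mex{2,2,1,0} = 3
G(11) = mex{2,2,1,0} = 3
G(12) = mex{3,2,2,1} = 0
G(13) = mex{3,3,2,1} = 0
G(14) = mex{3,3,2,1} = 0
G(15) = mex{0,3,3,2} = 1
G(16) = mex{0,0,3,2} = 1
G(17) = mex{0,0,3,2} = 1
G(18) = mex{1,0,0,3} = 2
G(19) = mex{1,1,0,3} = 2
G(20) = mex{1,1,0,3} = 2
G_B(20) = 2.
Combined Grundy value = 2 ⊕ 2 = 0.
A winning move leaves total XOR = 0, i.e. changes one component's Grundy value g to g ⊕ X where X is the current total.
Stack A: target g' = 2⊕0 = 2, but every legal move changes the Grundy value (mex property), so 0 moves.
Stack B: target g' = 2⊕0 = 2, but every legal move changes the Grundy value (mex property), so 0 moves.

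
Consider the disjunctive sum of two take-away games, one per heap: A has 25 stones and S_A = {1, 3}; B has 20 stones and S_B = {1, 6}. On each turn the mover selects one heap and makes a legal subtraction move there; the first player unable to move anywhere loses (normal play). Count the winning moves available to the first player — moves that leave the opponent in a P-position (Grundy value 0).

Heap A, S = {1, 3}:
n :  0  1  2  3  4  5  6  7  8  9 10 11 12 13 14 15 16 17 18 19 20 21 22 23 24 25
G :  0  1  0  1  0  1  0  1  0  1  0  1  0  1  0  1  0  1  0  1  0  1  0  1  0  1
G_A(25) = 1.
Heap B, S = {1, 6}:
n :  0  1  2  3  4  5  6  7  8  9 10 11 12 13 14 15 16 17 18 19 20
G :  0  1  0  1  0  1  2  0  1  0  1  0  1  2  0  1  0  1  0  1  2
G_B(20) = 2.
Combined Grundy value = 1 ⊕ 2 = 3.
A winning move leaves total XOR = 0, i.e. changes one component's Grundy value g to g ⊕ X where X is the current total.
Heap A: need g' = 1⊕3 = 2. Options: 25−1→G=0, 25−3→G=0. Hits: 0.
Heap B: need g' = 2⊕3 = 1. Options: 20−1→G=1, 20−6→G=0. Hits: 1.

1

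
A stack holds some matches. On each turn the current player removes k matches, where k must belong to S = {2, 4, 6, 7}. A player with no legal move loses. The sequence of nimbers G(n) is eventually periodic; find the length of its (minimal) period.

9

G(0) = 0
G(1) = mex{} = 0
G(2) = mex{0} = 1
G(3) = mex{0} = 1
G(4) = mex{1,0} = 2
G(5) = mex{1,0} = 2
G(6) = mex{2,1,0} = 3
G(7) = mex{2,1,0,0} = 3
G(8) = mex{3,2,1,0} = 4
G(9) = mex{3,2,1,1} = 0
G(10) = mex{4,3,2,1} = 0
G(11) = mex{0,3,2,2} = 1
G(12) = mex{0,4,3,2} = 1
G(13) = mex{1,0,3,3} = 2
G(14) = mex{1,0,4,3} = 2
G(15) = mex{2,1,0,4} = 3
G(16) = mex{2,1,0,0} = 3
G(17) = mex{3,2,1,0} = 4
G(18) = mex{3,2,1,1} = 0
G(19) = mex{4,3,2,1} = 0
G(n+9) = G(n) holds for n = 0,…,6 (a full window of length max(S) = 7), so the sequence is purely periodic with period 9.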